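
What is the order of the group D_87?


|D_n| = 2n (n rotations and n reflections)
|D_87| = 2×87 = 174

|D_87| = 174


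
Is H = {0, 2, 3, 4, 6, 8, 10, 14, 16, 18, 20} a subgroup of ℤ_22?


Subgroup test for H = {0, 2, 3, 4, 6, 8, 10, 14, 16, 18, 20} in (ℤ_22, +):
(1) 0 ∈ H? Yes
(2) Closure: for all a,b ∈ H, (a+b) mod 22 ∈ H? No  [counterexample: 2 + 3 = 5 ∉ H]
(3) Inverses: for all a ∈ H, -a mod 22 ∈ H? No

No, H is not a subgroup of ℤ_22


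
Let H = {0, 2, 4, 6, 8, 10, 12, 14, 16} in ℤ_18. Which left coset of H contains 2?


2 + H = {2 + h (mod 18) : h ∈ H}
2+0=2, 2+2=4, 2+4=6, 2+6=8, 2+8=10, 2+10=12, 2+12=14, 2+14=16, 2+16=0
2 + H = {0, 2, 4, 6, 8, 10, 12, 14, 16} = 0 + H

2 + H = {0, 2, 4, 6, 8, 10, 12, 14, 16}


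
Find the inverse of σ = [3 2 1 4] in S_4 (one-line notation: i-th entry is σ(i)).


To find σ⁻¹, swap domain and range:
σ(1) = 3 → σ⁻¹(3) = 1
σ(2) = 2 → σ⁻¹(2) = 2
σ(3) = 1 → σ⁻¹(1) = 3
σ(4) = 4 → σ⁻¹(4) = 4

σ⁻¹ = [3 2 1 4]


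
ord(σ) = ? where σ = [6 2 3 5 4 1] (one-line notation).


Cycle decomposition: (1 6) (4 5)
Cycle lengths: 2, 2
Order = lcm(2, 2) = 2

ord(σ) = 2


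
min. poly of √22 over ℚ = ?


√22 satisfies x² - 22 = 0, irreducible over ℚ since 22 is squarefree

Minimal polynomial: x² - 22


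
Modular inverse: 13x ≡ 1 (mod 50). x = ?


Use the extended Euclidean algorithm to write 1 = 13·s + 50·t; then s mod 50 is the inverse.
Euclidean algorithm:
  13 = 0·50 + 13
  50 = 3·13 + 11
  13 = 1·11 + 2
  11 = 5·2 + 1
  2 = 2·1 + 0
gcd(13,50) = 1
Back-substitution gives: 13·(-23) + 50·(6) = 1
So 13⁻¹ ≡ -23 ≡ 27 (mod 50)
Check: 13 × 27 = 351 ≡ 1 (mod 50) ✓

13⁻¹ ≡ 27 (mod 50)


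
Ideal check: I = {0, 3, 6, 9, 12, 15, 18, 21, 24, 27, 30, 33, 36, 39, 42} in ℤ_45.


Check ideal conditions for I = {0, 3, 6, 9, 12, 15, 18, 21, 24, 27, 30, 33, 36, 39, 42} in ℤ_45:
(1) I is an additive subgroup? Yes
(2) For r ∈ ℤ_45 and a ∈ I: r·a ∈ I? Yes

Yes, I is an ideal of ℤ_45


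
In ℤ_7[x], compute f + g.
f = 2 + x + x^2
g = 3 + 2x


Add coefficients mod 7:
x^0: 2 + 3 = 5 (mod 7)
x^1: 1 + 2 = 3 (mod 7)
x^2: 1 + 0 = 1 (mod 7)
Result: 5 + 3x + x^2

f + g = 5 + 3x + x^2


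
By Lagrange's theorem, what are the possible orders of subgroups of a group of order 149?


Lagrange's theorem: |H| divides |G|
|G| = 149
Divisors of 149: 1, 149

Possible subgroup orders: {1, 149}


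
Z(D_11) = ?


Z(G) = {g ∈ G | gx = xg for all x ∈ G}
For odd n, Z(D_n) = {e}: no nontrivial rotation commutes with all reflections

Z(D_11) = {e}


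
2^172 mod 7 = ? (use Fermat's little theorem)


Fermat's little theorem: if p is prime and gcd(a,p)=1, then a^(p-1) ≡ 1 (mod p)
p = 7 is prime, gcd(2,7) = 1
Reduce exponent: 172 mod 6 = 4
So 2^172 ≡ 2^4 (mod 7)
2^4 mod 7 = 2

2^172 ≡ 2 (mod 7)


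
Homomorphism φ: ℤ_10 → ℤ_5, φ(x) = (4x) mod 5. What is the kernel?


Kernel = preimage of identity
ker(φ) = {x ∈ ℤ_10 : 4x ≡ 0 (mod 5)}. Since 5 | 10, φ is well-defined. The kernel is the cyclic subgroup ⟨5⟩ of ℤ_10 (order 2), i.e. {0, 5}

ker(φ) = {0, 5}


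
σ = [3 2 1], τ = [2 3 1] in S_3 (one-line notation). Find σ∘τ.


σ∘τ: apply τ first, then σ
1 →τ 2 →σ 2
2 →τ 3 →σ 1
3 →τ 1 →σ 3

σ∘τ = [2 1 3]


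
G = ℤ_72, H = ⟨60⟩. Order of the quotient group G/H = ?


|⟨60⟩| = n / gcd(60, 72) = 72 / 12 = 6
H is normal (ℤ_72 is abelian).
|G/H| = |G| / |H| = 72 / 6 = 12

|G/H| = 12


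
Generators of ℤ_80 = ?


g generates ℤ_n iff gcd(g,n) = 1
Prime factors of 80: 2, 5
Generators are g ∈ {1,...,79} not divisible by any of these primes.
Generators: {1, 3, 7, 9, 11, 13, 17, 19, 21, 23, 27, 29, 31, 33, 37, 39, 41, 43, 47, 49, 51, 53, 57, 59, 61, 63, 67, 69, 71, 73, 77, 79}
Number of generators = φ(80) = 32

Generators of ℤ_80 = {1, 3, 7, 9, 11, 13, 17, 19, 21, 23, 27, 29, 31, 33, 37, 39, 41, 43, 47, 49, 51, 53, 57, 59, 61, 63, 67, 69, 71, 73, 77, 79}


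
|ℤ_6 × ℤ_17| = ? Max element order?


|ℤ_6 × ℤ_17| = 6 × 17 = 102
Max element order = lcm(6,17) = 102
Cyclic? Yes (gcd=1)

|ℤ_6×ℤ_17| = 102, max element order = 102


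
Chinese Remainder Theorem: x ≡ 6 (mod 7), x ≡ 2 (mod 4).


m₁ = 7, m₂ = 4, gcd = 1, so CRT applies. M = m₁·m₂ = 28
Let M₁ = M/m₁ = 4, M₂ = M/m₂ = 7
Find y₁ ≡ M₁⁻¹ (mod m₁): 4⁻¹ ≡ 2 (mod 7)
Find y₂ ≡ M₂⁻¹ (mod m₂): 7⁻¹ ≡ 3 (mod 4)
x = a₁·M₁·y₁ + a₂·M₂·y₂ = 6·4·2 + 2·7·3 = 90
Reduce mod 28: x ≡ 6
Check: 6 mod 7 = 6 ✓, 6 mod 4 = 2 ✓

x ≡ 6 (mod 28)


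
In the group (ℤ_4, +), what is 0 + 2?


Operation: addition mod 4
0 + 2 = (a + b) mod 4 with a = 0, b = 2

0 + 2 = 2


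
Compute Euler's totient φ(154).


Factor n: 154 = 2 × 7 × 11
φ(n) = n · ∏(1 - 1/p) over distinct primes p | n
φ(154) = 154 · (1 - 1/2) · (1 - 1/7) · (1 - 1/11) = 60

φ(154) = 60


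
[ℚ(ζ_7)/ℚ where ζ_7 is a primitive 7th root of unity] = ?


[ℚ(ζ_n):ℚ] = deg Φ_n(x) = φ(n). Here φ(7) = 6

[ℚ(ζ_7)/ℚ where ζ_7 is a primitive 7th root of unity] = 6


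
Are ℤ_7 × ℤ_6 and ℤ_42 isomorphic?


Comparing ℤ_7 × ℤ_6 and ℤ_42:
gcd(7,6) = 1, so ℤ_7 × ℤ_6 ≅ ℤ_42 (CRT)

Yes, ℤ_7 × ℤ_6 ≅ ℤ_42


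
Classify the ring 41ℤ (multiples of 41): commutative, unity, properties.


41ℤ is a commutative ring under +,× but has no multiplicative identity (1 ∉ 41ℤ); it has no zero divisors, but without unity it is not an integral domain
Commutative: Yes
Integral domain: No
Has unity: No

41ℤ (multiples of 41): Commutative=Yes, Unity=No


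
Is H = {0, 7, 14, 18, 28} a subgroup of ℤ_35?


Subgroup test for H = {0, 7, 14, 18, 28} in (ℤ_35, +):
(1) 0 ∈ H? Yes
(2) Closure: for all a,b ∈ H, (a+b) mod 35 ∈ H? No  [counterexample: 7 + 14 = 21 ∉ H]
(3) Inverses: for all a ∈ H, -a mod 35 ∈ H? No

No, H is not a subgroup of ℤ_35


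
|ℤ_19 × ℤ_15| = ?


|A × B| = |A| · |B|
|ℤ_19 × ℤ_15| = 19 × 15 = 285

|ℤ_19 × ℤ_15| = 285


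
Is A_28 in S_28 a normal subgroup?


H = A_28 in S_28
A_28 has index 2 in S_28, and every subgroup of index 2 is normal

Yes, normal subgroup


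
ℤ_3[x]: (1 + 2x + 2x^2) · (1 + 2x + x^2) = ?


Expand and collect like terms; reduce coefficients mod 3:
x^0: 1·1 = 1 ≡ 1 (mod 3)
x^1: 1·2 + 2·1 = 4 ≡ 1 (mod 3)
x^2: 1·1 + 2·2 + 2·1 = 7 ≡ 1 (mod 3)
x^3: 2·1 + 2·2 = 6 ≡ 0 (mod 3)
x^4: 2·1 = 2 ≡ 2 (mod 3)
Result: 1 + x + x^2 + 2x^4

f · g = 1 + x + x^2 + 2x^4


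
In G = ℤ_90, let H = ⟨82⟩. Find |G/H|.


|⟨82⟩| = n / gcd(82, 90) = 90 / 2 = 45
H is normal (ℤ_90 is abelian).
|G/H| = |G| / |H| = 90 / 45 = 2

|G/H| = 2


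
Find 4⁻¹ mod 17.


Use the extended Euclidean algorithm to write 1 = 4·s + 17·t; then s mod 17 is the inverse.
Euclidean algorithm:
  4 = 0·17 + 4
  17 = 4·4 + 1
  4 = 4·1 + 0
gcd(4,17) = 1
Back-substitution gives: 4·(-4) + 17·(1) = 1
So 4⁻¹ ≡ -4 ≡ 13 (mod 17)
Check: 4 × 13 = 52 ≡ 1 (mod 17) ✓

4⁻¹ ≡ 13 (mod 17)


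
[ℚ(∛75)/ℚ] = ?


∛75 has minimal polynomial x³ - 75 (irreducible over ℚ since 75 is not a perfect cube)

[ℚ(∛75)/ℚ] = 3


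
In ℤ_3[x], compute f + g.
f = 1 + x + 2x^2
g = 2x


Add coefficients mod 3:
x^0: 1 + 0 = 1 (mod 3)
x^1: 1 + 2 = 0 (mod 3)
x^2: 2 + 0 = 2 (mod 3)
Result: 1 + 2x^2

f + g = 1 + 2x^2


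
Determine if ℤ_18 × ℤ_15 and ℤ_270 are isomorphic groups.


Comparing ℤ_18 × ℤ_15 and ℤ_270:
gcd(18,15) = 3 ≠ 1. Max element order in ℤ_18×ℤ_15 is lcm(18,15) = 90 < 270, so it has no element of order 270

No, ℤ_18 × ℤ_15 ≇ ℤ_270


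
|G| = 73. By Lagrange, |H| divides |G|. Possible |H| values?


Lagrange's theorem: |H| divides |G|
|G| = 73
Divisors of 73: 1, 73

Possible subgroup orders: {1, 73}


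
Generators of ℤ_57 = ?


g generates ℤ_n iff gcd(g,n) = 1
Prime factors of 57: 3, 19
Generators are g ∈ {1,...,56} not divisible by any of these primes.
Generators: {1, 2, 4, 5, 7, 8, 10, 11, 13, 14, 16, 17, 20, 22, 23, 25, 26, 28, 29, 31, 32, 34, 35, 37, 40, 41, 43, 44, 46, 47, 49, 50, 52, 53, 55, 56}
Number of generators = φ(57) = 36

Generators of ℤ_57 = {1, 2, 4, 5, 7, 8, 10, 11, 13, 14, 16, 17, 20, 22, 23, 25, 26, 28, 29, 31, 32, 34, 35, 37, 40, 41, 43, 44, 46, 47, 49, 50, 52, 53, 55, 56}


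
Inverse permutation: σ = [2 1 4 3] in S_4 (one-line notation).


To find σ⁻¹, swap domain and range:
σ(1) = 2 → σ⁻¹(2) = 1
σ(2) = 1 → σ⁻¹(1) = 2
σ(3) = 4 → σ⁻¹(4) = 3
σ(4) = 3 → σ⁻¹(3) = 4

σ⁻¹ = [2 1 4 3]


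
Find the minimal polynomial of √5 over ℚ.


√5 satisfies x² - 5 = 0, irreducible over ℚ since 5 is squarefree

Minimal polynomial: x² - 5


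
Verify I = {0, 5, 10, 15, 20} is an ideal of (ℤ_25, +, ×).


Check ideal conditions for I = {0, 5, 10, 15, 20} in ℤ_25:
(1) I is an additive subgroup? Yes
(2) For r ∈ ℤ_25 and a ∈ I: r·a ∈ I? Yes

Yes, I is an ideal of ℤ_25


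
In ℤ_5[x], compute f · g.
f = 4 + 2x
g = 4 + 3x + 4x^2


Expand and collect like terms; reduce coefficients mod 5:
x^0: 4·4 = 16 ≡ 1 (mod 5)
x^1: 4·3 + 2·4 = 20 ≡ 0 (mod 5)
x^2: 4·4 + 2·3 = 22 ≡ 2 (mod 5)
x^3: 2·4 = 8 ≡ 3 (mod 5)
Result: 1 + 2x^2 + 3x^3

f · g = 1 + 2x^2 + 3x^3


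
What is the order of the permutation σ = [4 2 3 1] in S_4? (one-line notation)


Cycle decomposition: (1 4)
Cycle lengths: 2
Order = lcm(2) = 2

ord(σ) = 2


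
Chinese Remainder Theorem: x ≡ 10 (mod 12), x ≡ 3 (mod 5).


m₁ = 12, m₂ = 5, gcd = 1, so CRT applies. M = m₁·m₂ = 60
Let M₁ = M/m₁ = 5, M₂ = M/m₂ = 12
Find y₁ ≡ M₁⁻¹ (mod m₁): 5⁻¹ ≡ 5 (mod 12)
Find y₂ ≡ M₂⁻¹ (mod m₂): 12⁻¹ ≡ 3 (mod 5)
x = a₁·M₁·y₁ + a₂·M₂·y₂ = 10·5·5 + 3·12·3 = 358
Reduce mod 60: x ≡ 58
Check: 58 mod 12 = 10 ✓, 58 mod 5 = 3 ✓

x ≡ 58 (mod 60)


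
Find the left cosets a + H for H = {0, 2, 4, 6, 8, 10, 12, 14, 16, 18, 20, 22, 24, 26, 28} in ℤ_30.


H = {0, 2, 4, 6, 8, 10, 12, 14, 16, 18, 20, 22, 24, 26, 28}, |H| = 15
Number of cosets = |G|/|H| = 30/15 = 2
0 + H = {0, 2, 4, 6, 8, 10, 12, 14, 16, 18, 20, 22, 24, 26, 28}
1 + H = {1, 3, 5, 7, 9, 11, 13, 15, 17, 19, 21, 23, 25, 27, 29}

Cosets: 0+H={0,2,4,6,8,10,12,14,16,18,20,22,24,26,28}; 1+H={1,3,5,7,9,11,13,15,17,19,21,23,25,27,29}


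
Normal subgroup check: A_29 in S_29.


H = A_29 in S_29
A_29 has index 2 in S_29, and every subgroup of index 2 is normal

Yes, normal subgroup


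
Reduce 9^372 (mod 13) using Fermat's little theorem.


Fermat's little theorem: if p is prime and gcd(a,p)=1, then a^(p-1) ≡ 1 (mod p)
p = 13 is prime, gcd(9,13) = 1
Reduce exponent: 372 mod 12 = 0
So 9^372 ≡ 9^0 (mod 13)
9^0 = 1

9^372 ≡ 1 (mod 13)


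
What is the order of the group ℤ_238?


ℤ_n has n elements.

|ℤ_238| = 238


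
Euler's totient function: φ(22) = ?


φ(n) = count of k ∈ {1,...,n} with gcd(k,n)=1
Coprimes to 22: {1, 3, 5, 7, 9, 13, 15, 17, 19, 21}
Count: 10

φ(22) = 10


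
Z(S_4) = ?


Z(G) = {g ∈ G | gx = xg for all x ∈ G}
S_n is non-abelian for n ≥ 3; Z(S_4) is trivial

Z(S_4) = {e}


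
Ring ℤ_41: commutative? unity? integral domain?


ℤ_41 is a commutative ring with unity 1; 41 is prime, so ℤ_41 is a field (hence an integral domain)
Commutative: Yes
Integral domain: Yes
Has unity: Yes

ℤ_41: Commutative=Yes, Unity=Yes


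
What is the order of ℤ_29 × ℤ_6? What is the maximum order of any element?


|ℤ_29 × ℤ_6| = 29 × 6 = 174
Max element order = lcm(29,6) = 174
Cyclic? Yes (gcd=1)

|ℤ_29×ℤ_6| = 174, max element order = 174


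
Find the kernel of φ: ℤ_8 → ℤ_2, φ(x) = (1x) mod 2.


Kernel = preimage of identity
ker(φ) = {x ∈ ℤ_8 : 1x ≡ 0 (mod 2)}. Since 2 | 8, φ is well-defined. The kernel is the cyclic subgroup ⟨2⟩ of ℤ_8 (order 4), i.e. {0, 2, 4, 6}

ker(φ) = {0, 2, 4, 6}


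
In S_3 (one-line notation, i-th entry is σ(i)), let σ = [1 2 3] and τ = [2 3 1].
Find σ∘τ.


σ∘τ: apply τ first, then σ
1 →τ 2 →σ 2
2 →τ 3 →σ 3
3 →τ 1 →σ 1

σ∘τ = [2 3 1]


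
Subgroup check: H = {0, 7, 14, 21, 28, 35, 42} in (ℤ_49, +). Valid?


Subgroup test for H = {0, 7, 14, 21, 28, 35, 42} in (ℤ_49, +):
(1) 0 ∈ H? Yes
(2) Closure: for all a,b ∈ H, (a+b) mod 49 ∈ H? Yes
(3) Inverses: for all a ∈ H, -a mod 49 ∈ H? Yes

Yes, H is a subgroup of ℤ_49


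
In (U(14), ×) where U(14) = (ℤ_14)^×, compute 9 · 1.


Operation: multiplication mod 14
9 · 1 = (a × b) mod 14 with a = 9, b = 1

9 · 1 = 9


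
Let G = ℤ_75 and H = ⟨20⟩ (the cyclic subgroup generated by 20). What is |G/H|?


|⟨20⟩| = n / gcd(20, 75) = 75 / 5 = 15
H is normal (ℤ_75 is abelian).
|G/H| = |G| / |H| = 75 / 15 = 5

|G/H| = 5


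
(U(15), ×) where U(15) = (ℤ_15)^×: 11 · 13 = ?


Operation: multiplication mod 15
11 · 13 = (a × b) mod 15 with a = 11, b = 13

11 · 13 = 8


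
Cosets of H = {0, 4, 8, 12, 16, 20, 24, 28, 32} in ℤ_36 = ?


H = {0, 4, 8, 12, 16, 20, 24, 28, 32}, |H| = 9
Number of cosets = |G|/|H| = 36/9 = 4
0 + H = {0, 4, 8, 12, 16, 20, 24, 28, 32}
1 + H = {1, 5, 9, 13, 17, 21, 25, 29, 33}
2 + H = {2, 6, 10, 14, 18, 22, 26, 30, 34}
3 + H = {3, 7, 11, 15, 19, 23, 27, 31, 35}

Cosets: 0+H={0,4,8,12,16,20,24,28,32}; 1+H={1,5,9,13,17,21,25,29,33}; 2+H={2,6,10,14,18,22,26,30,34}; 3+H={3,7,11,15,19,23,27,31,35}


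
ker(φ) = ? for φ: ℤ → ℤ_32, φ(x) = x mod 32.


Kernel = preimage of identity
ker(φ) = {x ∈ ℤ : x ≡ 0 (mod 32)} = 32ℤ = {0, ±32, ±64, ...}

ker(φ) = 32ℤ


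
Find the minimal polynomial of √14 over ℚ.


√14 satisfies x² - 14 = 0, irreducible over ℚ since 14 is squarefree

Minimal polynomial: x² - 14


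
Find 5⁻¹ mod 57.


Use the extended Euclidean algorithm to write 1 = 5·s + 57·t; then s mod 57 is the inverse.
Euclidean algorithm:
  5 = 0·57 + 5
  57 = 11·5 + 2
  5 = 2·2 + 1
  2 = 2·1 + 0
gcd(5,57) = 1
Back-substitution gives: 5·(23) + 57·(-2) = 1
So 5⁻¹ ≡ 23 ≡ 23 (mod 57)
Check: 5 × 23 = 115 ≡ 1 (mod 57) ✓

5⁻¹ ≡ 23 (mod 57)


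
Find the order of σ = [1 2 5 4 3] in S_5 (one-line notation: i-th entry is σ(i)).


Cycle decomposition: (3 5)
Cycle lengths: 2
Order = lcm(2) = 2

ord(σ) = 2


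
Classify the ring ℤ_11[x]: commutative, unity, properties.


ℤ_11 is a field (n prime), so ℤ_11[x] is a commutative integral domain with unity
Commutative: Yes
Integral domain: Yes
Has unity: Yes

ℤ_11[x]: Commutative=Yes, Unity=Yes


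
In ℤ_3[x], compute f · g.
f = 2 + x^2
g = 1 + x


Expand and collect like terms; reduce coefficients mod 3:
x^0: 2·1 = 2 ≡ 2 (mod 3)
x^1: 2·1 + 0·1 = 2 ≡ 2 (mod 3)
x^2: 0·1 + 1·1 = 1 ≡ 1 (mod 3)
x^3: 1·1 = 1 ≡ 1 (mod 3)
Result: 2 + 2x + x^2 + x^3

f · g = 2 + 2x + x^2 + x^3


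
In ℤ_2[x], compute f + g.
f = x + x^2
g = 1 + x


Add coefficients mod 2:
x^0: 0 + 1 = 1 (mod 2)
x^1: 1 + 1 = 0 (mod 2)
x^2: 1 + 0 = 1 (mod 2)
Result: 1 + x^2

f + g = 1 + x^2


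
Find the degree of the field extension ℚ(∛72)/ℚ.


∛72 has minimal polynomial x³ - 72 (irreducible over ℚ since 72 is not a perfect cube)

[ℚ(∛72)/ℚ] = 3


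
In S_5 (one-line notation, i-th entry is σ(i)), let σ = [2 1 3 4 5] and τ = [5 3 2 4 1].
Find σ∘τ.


σ∘τ: apply τ first, then σ
1 →τ 5 →σ 5
2 →τ 3 →σ 3
3 →τ 2 →σ 1
4 →τ 4 →σ 4
5 →τ 1 →σ 2

σ∘τ = [5 3 1 4 2]


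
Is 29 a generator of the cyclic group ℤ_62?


g generates ℤ_n iff gcd(g, n) = 1
gcd(29, 62) = 1
Since gcd = 1, 29 is a generator.

Yes, 29 generates ℤ_62


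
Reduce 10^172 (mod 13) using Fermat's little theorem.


Fermat's little theorem: if p is prime and gcd(a,p)=1, then a^(p-1) ≡ 1 (mod p)
p = 13 is prime, gcd(10,13) = 1
Reduce exponent: 172 mod 12 = 4
So 10^172 ≡ 10^4 (mod 13)
10^4 mod 13 = 3

10^172 ≡ 3 (mod 13)


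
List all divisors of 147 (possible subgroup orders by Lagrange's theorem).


Lagrange's theorem: |H| divides |G|
|G| = 147
Divisors of 147: 1, 3, 7, 21, 49, 147

Possible subgroup orders: {1, 3, 7, 21, 49, 147}


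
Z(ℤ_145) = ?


Z(G) = {g ∈ G | gx = xg for all x ∈ G}
ℤ_145 is abelian, so Z(G) = G

Z(ℤ_145) = ℤ_145


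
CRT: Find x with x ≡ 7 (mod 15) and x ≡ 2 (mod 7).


m₁ = 15, m₂ = 7, gcd = 1, so CRT applies. M = m₁·m₂ = 105
Let M₁ = M/m₁ = 7, M₂ = M/m₂ = 15
Find y₁ ≡ M₁⁻¹ (mod m₁): 7⁻¹ ≡ 13 (mod 15)
Find y₂ ≡ M₂⁻¹ (mod m₂): 15⁻¹ ≡ 1 (mod 7)
x = a₁·M₁·y₁ + a₂·M₂·y₂ = 7·7·13 + 2·15·1 = 667
Reduce mod 105: x ≡ 37
Check: 37 mod 15 = 7 ✓, 37 mod 7 = 2 ✓

x ≡ 37 (mod 105)


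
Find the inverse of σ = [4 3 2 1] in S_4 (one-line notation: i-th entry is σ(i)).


To find σ⁻¹, swap domain and range:
σ(1) = 4 → σ⁻¹(4) = 1
σ(2) = 3 → σ⁻¹(3) = 2
σ(3) = 2 → σ⁻¹(2) = 3
σ(4) = 1 → σ⁻¹(1) = 4

σ⁻¹ = [4 3 2 1]


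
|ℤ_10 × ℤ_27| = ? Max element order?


|ℤ_10 × ℤ_27| = 10 × 27 = 270
Max element order = lcm(10,27) = 270
Cyclic? Yes (gcd=1)

|ℤ_10×ℤ_27| = 270, max element order = 270


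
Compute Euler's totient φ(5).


φ(n) = count of k ∈ {1,...,n} with gcd(k,n)=1
Coprimes to 5: {1, 2, 3, 4}
Count: 4

φ(5) = 4


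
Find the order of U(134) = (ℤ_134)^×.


U(n) is the group of units mod n; |U(n)| = φ(n)
|U(134)| = φ(134) = 66

|U(134) = (ℤ_134)^×| = 66


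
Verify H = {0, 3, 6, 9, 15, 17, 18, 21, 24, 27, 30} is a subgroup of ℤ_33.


Subgroup test for H = {0, 3, 6, 9, 15, 17, 18, 21, 24, 27, 30} in (ℤ_33, +):
(1) 0 ∈ H? Yes
(2) Closure: for all a,b ∈ H, (a+b) mod 33 ∈ H? No  [counterexample: 3 + 9 = 12 ∉ H]
(3) Inverses: for all a ∈ H, -a mod 33 ∈ H? No

No, H is not a subgroup of ℤ_33


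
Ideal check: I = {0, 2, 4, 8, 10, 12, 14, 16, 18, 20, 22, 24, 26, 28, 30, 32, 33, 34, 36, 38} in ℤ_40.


Check ideal conditions for I = {0, 2, 4, 8, 10, 12, 14, 16, 18, 20, 22, 24, 26, 28, 30, 32, 33, 34, 36, 38} in ℤ_40:
(1) I is an additive subgroup? No
(2) For r ∈ ℤ_40 and a ∈ I: r·a ∈ I? No  [counterexample: r=3, a=2, r·a mod 40 = 6 ∉ I]

No, I is not an ideal of ℤ_40


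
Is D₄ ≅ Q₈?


Comparing D₄ and Q₈:
D₄ has 5 elements of order 2; Q₈ has only 1

No, D₄ ≇ Q₈


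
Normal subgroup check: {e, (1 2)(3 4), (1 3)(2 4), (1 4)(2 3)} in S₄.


H = {e, (1 2)(3 4), (1 3)(2 4), (1 4)(2 3)} in S₄
This is the Klein four-group V₄; it is normal in S₄ (it is a union of conjugacy classes)

Yes, normal subgroup


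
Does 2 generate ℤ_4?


g generates ℤ_n iff gcd(g, n) = 1
gcd(2, 4) = 2
Since gcd = 2 ≠ 1, ⟨2⟩ has order 2 < 4, so 2 is not a generator.

No, 2 does not generate ℤ_4


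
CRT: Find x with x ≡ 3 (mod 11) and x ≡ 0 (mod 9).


m₁ = 11, m₂ = 9, gcd = 1, so CRT applies. M = m₁·m₂ = 99
Let M₁ = M/m₁ = 9, M₂ = M/m₂ = 11
Find y₁ ≡ M₁⁻¹ (mod m₁): 9⁻¹ ≡ 5 (mod 11)
Find y₂ ≡ M₂⁻¹ (mod m₂): 11⁻¹ ≡ 5 (mod 9)
x = a₁·M₁·y₁ + a₂·M₂·y₂ = 3·9·5 + 0·11·5 = 135
Reduce mod 99: x ≡ 36
Check: 36 mod 11 = 3 ✓, 36 mod 9 = 0 ✓

x ≡ 36 (mod 99)


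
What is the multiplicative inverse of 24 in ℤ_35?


Use the extended Euclidean algorithm to write 1 = 24·s + 35·t; then s mod 35 is the inverse.
Euclidean algorithm:
  24 = 0·35 + 24
  35 = 1·24 + 11
  24 = 2·11 + 2
  11 = 5·2 + 1
  2 = 2·1 + 0
gcd(24,35) = 1
Back-substitution gives: 24·(-16) + 35·(11) = 1
So 24⁻¹ ≡ -16 ≡ 19 (mod 35)
Check: 24 × 19 = 456 ≡ 1 (mod 35) ✓

24⁻¹ ≡ 19 (mod 35)


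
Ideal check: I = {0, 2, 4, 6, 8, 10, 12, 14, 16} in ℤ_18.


Check ideal conditions for I = {0, 2, 4, 6, 8, 10, 12, 14, 16} in ℤ_18:
(1) I is an additive subgroup? Yes
(2) For r ∈ ℤ_18 and a ∈ I: r·a ∈ I? Yes

Yes, I is an ideal of ℤ_18


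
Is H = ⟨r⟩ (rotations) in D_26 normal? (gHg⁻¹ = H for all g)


H = ⟨r⟩ (rotations) in D_26
The rotation subgroup ⟨r⟩ has index 2 in D_26, so it is normal

Yes, normal subgroup


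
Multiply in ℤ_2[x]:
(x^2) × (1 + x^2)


Expand and collect like terms; reduce coefficients mod 2:
x^0: 0·1 = 0 ≡ 0 (mod 2)
x^1: 0·0 + 0·1 = 0 ≡ 0 (mod 2)
x^2: 0·1 + 0·0 + 1·1 = 1 ≡ 1 (mod 2)
x^3: 0·1 + 1·0 = 0 ≡ 0 (mod 2)
x^4: 1·1 = 1 ≡ 1 (mod 2)
Result: x^2 + x^4

f · g = x^2 + x^4


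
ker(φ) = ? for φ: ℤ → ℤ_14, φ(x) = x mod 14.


Kernel = preimage of identity
ker(φ) = {x ∈ ℤ : x ≡ 0 (mod 14)} = 14ℤ = {0, ±14, ±28, ...}

ker(φ) = 14ℤ


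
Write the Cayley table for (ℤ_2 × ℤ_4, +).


Elements: {(0,0), (0,1), (0,2), (0,3), (1,0), (1,1), (1,2), (1,3)}
Operation: componentwise addition mod (2, 4)
Entry (a, b) = ((a₁+b₁) mod 2, (a₂+b₂) mod 4)

Cayley table:
      | (0,0) | (0,1) | (0,2) | (0,3) | (1,0) | (1,1) | (1,2) | (1,3)
(0,0) | (0,0) | (0,1) | (0,2) | (0,3) | (1,0) | (1,1) | (1,2) | (1,3)
(0,1) | (0,1) | (0,2) | (0,3) | (0,0) | (1,1) | (1,2) | (1,3) | (1,0)
(0,2) | (0,2) | (0,3) | (0,0) | (0,1) | (1,2) | (1,3) | (1,0) | (1,1)
(0,3) | (0,3) | (0,0) | (0,1) | (0,2) | (1,3) | (1,0) | (1,1) | (1,2)
(1,0) | (1,0) | (1,1) | (1,2) | (1,3) | (0,0) | (0,1) | (0,2) | (0,3)
(1,1) | (1,1) | (1,2) | (1,3) | (1,0) | (0,1) | (0,2) | (0,3) | (0,0)
(1,2) | (1,2) | (1,3) | (1,0) | (1,1) | (0,2) | (0,3) | (0,0) | (0,1)
(1,3) | (1,3) | (1,0) | (1,1) | (1,2) | (0,3) | (0,0) | (0,1) | (0,2)


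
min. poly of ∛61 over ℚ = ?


∛61 satisfies x³ - 61 = 0, irreducible over ℚ (no rational root; 61 is not a perfect cube)

Minimal polynomial: x³ - 61


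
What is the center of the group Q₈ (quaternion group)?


Z(G) = {g ∈ G | gx = xg for all x ∈ G}
In Q₈ = {±1, ±i, ±j, ±k}, only ±1 commute with every element

Z(Q₈ (quaternion group)) = {1, -1}


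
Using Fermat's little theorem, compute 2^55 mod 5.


Fermat's little theorem: if p is prime and gcd(a,p)=1, then a^(p-1) ≡ 1 (mod p)
p = 5 is prime, gcd(2,5) = 1
Reduce exponent: 55 mod 4 = 3
So 2^55 ≡ 2^3 (mod 5)
2^3 mod 5 = 3

2^55 ≡ 3 (mod 5)


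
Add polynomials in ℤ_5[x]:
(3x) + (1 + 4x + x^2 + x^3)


Add coefficients mod 5:
x^0: 0 + 1 = 1 (mod 5)
x^1: 3 + 4 = 2 (mod 5)
x^2: 0 + 1 = 1 (mod 5)
x^3: 0 + 1 = 1 (mod 5)
Result: 1 + 2x + x^2 + x^3

f + g = 1 + 2x + x^2 + x^3


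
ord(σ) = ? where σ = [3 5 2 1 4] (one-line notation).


Cycle decomposition: (1 3 2 5 4)
Cycle lengths: 5
Order = lcm(5) = 5

ord(σ) = 5


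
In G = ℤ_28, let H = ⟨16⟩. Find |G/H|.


|⟨16⟩| = n / gcd(16, 28) = 28 / 4 = 7
H is normal (ℤ_28 is abelian).
|G/H| = |G| / |H| = 28 / 7 = 4

|G/H| = 4


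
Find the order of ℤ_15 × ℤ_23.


|A × B| = |A| · |B|
|ℤ_15 × ℤ_23| = 15 × 23 = 345

|ℤ_15 × ℤ_23| = 345


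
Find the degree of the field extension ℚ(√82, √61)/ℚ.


[ℚ(√82,√61):ℚ] = [ℚ(√82,√61):ℚ(√82)]·[ℚ(√82):ℚ] = 2·2 = 4

[ℚ(√82, √61)/ℚ] = 4


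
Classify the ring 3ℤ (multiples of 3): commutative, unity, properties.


3ℤ is a commutative ring under +,× but has no multiplicative identity (1 ∉ 3ℤ); it has no zero divisors, but without unity it is not an integral domain
Commutative: Yes
Integral domain: No
Has unity: No

3ℤ (multiples of 3): Commutative=Yes, Unity=No


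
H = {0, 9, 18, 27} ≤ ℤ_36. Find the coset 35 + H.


35 + H = {35 + h (mod 36) : h ∈ H}
35+0=35, 35+9=8, 35+18=17, 35+27=26
35 + H = {8, 17, 26, 35} = 8 + H

35 + H = {8, 17, 26, 35}


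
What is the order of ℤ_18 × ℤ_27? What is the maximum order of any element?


|ℤ_18 × ℤ_27| = 18 × 27 = 486
Max element order = lcm(18,27) = 54
Cyclic? No (gcd=9)

|ℤ_18×ℤ_27| = 486, max element order = 54


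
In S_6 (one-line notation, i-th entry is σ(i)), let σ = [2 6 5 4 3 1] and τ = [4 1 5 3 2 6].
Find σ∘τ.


σ∘τ: apply τ first, then σ
1 →τ 4 →σ 4
2 →τ 1 →σ 2
3 →τ 5 →σ 3
4 →τ 3 →σ 5
5 →τ 2 →σ 6
6 →τ 6 →σ 1

σ∘τ = [4 2 3 5 6 1]


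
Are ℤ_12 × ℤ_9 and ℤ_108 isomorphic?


Comparing ℤ_12 × ℤ_9 and ℤ_108:
gcd(12,9) = 3 ≠ 1. Max element order in ℤ_12×ℤ_9 is lcm(12,9) = 36 < 108, so it has no element of order 108

No, ℤ_12 × ℤ_9 ≇ ℤ_108


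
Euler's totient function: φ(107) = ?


Factor n: 107 = 107
φ(n) = n · ∏(1 - 1/p) over distinct primes p | n
φ(107) = 107 · (1 - 1/107) = 106

φ(107) = 106


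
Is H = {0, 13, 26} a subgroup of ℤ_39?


Subgroup test for H = {0, 13, 26} in (ℤ_39, +):
(1) 0 ∈ H? Yes
(2) Closure: for all a,b ∈ H, (a+b) mod 39 ∈ H? Yes
(3) Inverses: for all a ∈ H, -a mod 39 ∈ H? Yes

Yes, H is a subgroup of ℤ_39


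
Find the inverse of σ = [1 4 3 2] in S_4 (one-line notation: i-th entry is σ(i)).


To find σ⁻¹, swap domain and range:
σ(1) = 1 → σ⁻¹(1) = 1
σ(2) = 4 → σ⁻¹(4) = 2
σ(3) = 3 → σ⁻¹(3) = 3
σ(4) = 2 → σ⁻¹(2) = 4

σ⁻¹ = [1 4 3 2]


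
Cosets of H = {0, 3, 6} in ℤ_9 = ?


H = {0, 3, 6}, |H| = 3
Number of cosets = |G|/|H| = 9/3 = 3
0 + H = {0, 3, 6}
1 + H = {1, 4, 7}
2 + H = {2, 5, 8}

Cosets: 0+H={0,3,6}; 1+H={1,4,7}; 2+H={2,5,8}


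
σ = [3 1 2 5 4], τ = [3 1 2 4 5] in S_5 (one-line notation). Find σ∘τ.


σ∘τ: apply τ first, then σ
1 →τ 3 →σ 2
2 →τ 1 →σ 3
3 →τ 2 →σ 1
4 →τ 4 →σ 5
5 →τ 5 →σ 4

σ∘τ = [2 3 1 5 4]


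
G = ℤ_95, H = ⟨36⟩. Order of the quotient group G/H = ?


|⟨36⟩| = n / gcd(36, 95) = 95 / 1 = 95
H is normal (ℤ_95 is abelian).
|G/H| = |G| / |H| = 95 / 95 = 1

|G/H| = 1


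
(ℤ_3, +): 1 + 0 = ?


Operation: addition mod 3
1 + 0 = (a + b) mod 3 with a = 1, b = 0

1 + 0 = 1


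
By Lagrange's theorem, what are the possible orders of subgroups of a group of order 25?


Lagrange's theorem: |H| divides |G|
|G| = 25
Divisors of 25: 1, 5, 25

Possible subgroup orders: {1, 5, 25}


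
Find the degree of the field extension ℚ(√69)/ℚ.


√69 has minimal polynomial x² - 69 (irreducible over ℚ since 69 is squarefree)

[ℚ(√69)/ℚ] = 2


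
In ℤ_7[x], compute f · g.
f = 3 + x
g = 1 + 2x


Expand and collect like terms; reduce coefficients mod 7:
x^0: 3·1 = 3 ≡ 3 (mod 7)
x^1: 3·2 + 1·1 = 7 ≡ 0 (mod 7)
x^2: 1·2 = 2 ≡ 2 (mod 7)
Result: 3 + 2x^2

f · g = 3 + 2x^2


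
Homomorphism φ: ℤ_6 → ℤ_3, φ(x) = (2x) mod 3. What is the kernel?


Kernel = preimage of identity
ker(φ) = {x ∈ ℤ_6 : 2x ≡ 0 (mod 3)}. Since 3 | 6, φ is well-defined. The kernel is the cyclic subgroup ⟨3⟩ of ℤ_6 (order 2), i.e. {0, 3}

ker(φ) = {0, 3}


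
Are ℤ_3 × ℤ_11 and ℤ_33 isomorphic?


Comparing ℤ_3 × ℤ_11 and ℤ_33:
gcd(3,11) = 1, so ℤ_3 × ℤ_11 ≅ ℤ_33 (CRT)

Yes, ℤ_3 × ℤ_11 ≅ ℤ_33


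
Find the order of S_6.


|S_n| = n! (number of permutations of n symbols)
|S_6| = 6! = 720

|S_6| = 720


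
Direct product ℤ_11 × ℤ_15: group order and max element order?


|ℤ_11 × ℤ_15| = 11 × 15 = 165
Max element order = lcm(11,15) = 165
Cyclic? Yes (gcd=1)

|ℤ_11×ℤ_15| = 165, max element order = 165


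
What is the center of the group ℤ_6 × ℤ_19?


Z(G) = {g ∈ G | gx = xg for all x ∈ G}
Direct product of abelian groups is abelian, so Z(G) = G

Z(ℤ_6 × ℤ_19) = ℤ_6 × ℤ_19


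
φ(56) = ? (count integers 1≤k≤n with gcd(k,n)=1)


Factor n: 56 = 2^3 × 7
φ(n) = n · ∏(1 - 1/p) over distinct primes p | n
φ(56) = 56 · (1 - 1/2) · (1 - 1/7) = 24

φ(56) = 24


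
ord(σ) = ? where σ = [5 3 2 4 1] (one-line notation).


Cycle decomposition: (1 5) (2 3)
Cycle lengths: 2, 2
Order = lcm(2, 2) = 2

ord(σ) = 2


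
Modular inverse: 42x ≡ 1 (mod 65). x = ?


Use the extended Euclidean algorithm to write 1 = 42·s + 65·t; then s mod 65 is the inverse.
Euclidean algorithm:
  42 = 0·65 + 42
  65 = 1·42 + 23
  42 = 1·23 + 19
  23 = 1·19 + 4
  19 = 4·4 + 3
  4 = 1·3 + 1
  3 = 3·1 + 0
gcd(42,65) = 1
Back-substitution gives: 42·(-17) + 65·(11) = 1
So 42⁻¹ ≡ -17 ≡ 48 (mod 65)
Check: 42 × 48 = 2016 ≡ 1 (mod 65) ✓

42⁻¹ ≡ 48 (mod 65)


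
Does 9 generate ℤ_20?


g generates ℤ_n iff gcd(g, n) = 1
gcd(9, 20) = 1
Since gcd = 1, 9 is a generator.

Yes, 9 generates ℤ_20


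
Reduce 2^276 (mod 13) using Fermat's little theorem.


Fermat's little theorem: if p is prime and gcd(a,p)=1, then a^(p-1) ≡ 1 (mod p)
p = 13 is prime, gcd(2,13) = 1
Reduce exponent: 276 mod 12 = 0
So 2^276 ≡ 2^0 (mod 13)
2^0 = 1

2^276 ≡ 1 (mod 13)


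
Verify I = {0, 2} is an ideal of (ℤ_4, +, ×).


Check ideal conditions for I = {0, 2} in ℤ_4:
(1) I is an additive subgroup? Yes
(2) For r ∈ ℤ_4 and a ∈ I: r·a ∈ I? Yes

Yes, I is an ideal of ℤ_4


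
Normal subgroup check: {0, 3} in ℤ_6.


H = {0, 3} in ℤ_6
ℤ_6 is abelian; every subgroup of an abelian group is normal

Yes, normal subgroup


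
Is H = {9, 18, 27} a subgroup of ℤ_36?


Subgroup test for H = {9, 18, 27} in (ℤ_36, +):
(1) 0 ∈ H? No
(2) Closure: for all a,b ∈ H, (a+b) mod 36 ∈ H? No  [counterexample: 9 + 27 = 0 ∉ H]
(3) Inverses: for all a ∈ H, -a mod 36 ∈ H? Yes

No, H is not a subgroup of ℤ_36


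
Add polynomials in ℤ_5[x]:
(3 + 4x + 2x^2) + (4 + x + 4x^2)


Add coefficients mod 5:
x^0: 3 + 4 = 2 (mod 5)
x^1: 4 + 1 = 0 (mod 5)
x^2: 2 + 4 = 1 (mod 5)
Result: 2 + x^2

f + g = 2 + x^2


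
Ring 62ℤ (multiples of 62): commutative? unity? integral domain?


62ℤ is a commutative ring under +,× but has no multiplicative identity (1 ∉ 62ℤ); it has no zero divisors, but without unity it is not an integral domain
Commutative: Yes
Integral domain: No
Has unity: No

62ℤ (multiples of 62): Commutative=Yes, Unity=No


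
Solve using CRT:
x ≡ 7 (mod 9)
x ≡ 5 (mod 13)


m₁ = 9, m₂ = 13, gcd = 1, so CRT applies. M = m₁·m₂ = 117
Let M₁ = M/m₁ = 13, M₂ = M/m₂ = 9
Find y₁ ≡ M₁⁻¹ (mod m₁): 13⁻¹ ≡ 7 (mod 9)
Find y₂ ≡ M₂⁻¹ (mod m₂): 9⁻¹ ≡ 3 (mod 13)
x = a₁·M₁·y₁ + a₂·M₂·y₂ = 7·13·7 + 5·9·3 = 772
Reduce mod 117: x ≡ 70
Check: 70 mod 9 = 7 ✓, 70 mod 13 = 5 ✓

x ≡ 70 (mod 117)


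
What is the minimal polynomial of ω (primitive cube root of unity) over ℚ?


ω satisfies x² + x + 1 = 0 (the cyclotomic polynomial Φ₃)

Minimal polynomial: x² + x + 1


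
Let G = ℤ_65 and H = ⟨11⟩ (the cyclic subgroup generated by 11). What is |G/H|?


|⟨11⟩| = n / gcd(11, 65) = 65 / 1 = 65
H is normal (ℤ_65 is abelian).
|G/H| = |G| / |H| = 65 / 65 = 1

|G/H| = 1


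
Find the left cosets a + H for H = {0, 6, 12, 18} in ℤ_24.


H = {0, 6, 12, 18}, |H| = 4
Number of cosets = |G|/|H| = 24/4 = 6
0 + H = {0, 6, 12, 18}
1 + H = {1, 7, 13, 19}
2 + H = {2, 8, 14, 20}
3 + H = {3, 9, 15, 21}
4 + H = {4, 10, 16, 22}
5 + H = {5, 11, 17, 23}

Cosets: 0+H={0,6,12,18}; 1+H={1,7,13,19}; 2+H={2,8,14,20}; 3+H={3,9,15,21}; 4+H={4,10,16,22}; 5+H={5,11,17,23}


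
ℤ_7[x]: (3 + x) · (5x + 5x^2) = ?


Expand and collect like terms; reduce coefficients mod 7:
x^0: 3·0 = 0 ≡ 0 (mod 7)
x^1: 3·5 + 1·0 = 15 ≡ 1 (mod 7)
x^2: 3·5 + 1·5 = 20 ≡ 6 (mod 7)
x^3: 1·5 = 5 ≡ 5 (mod 7)
Result: x + 6x^2 + 5x^3

f · g = x + 6x^2 + 5x^3


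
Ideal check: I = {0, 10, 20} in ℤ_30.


Check ideal conditions for I = {0, 10, 20} in ℤ_30:
(1) I is an additive subgroup? Yes
(2) For r ∈ ℤ_30 and a ∈ I: r·a ∈ I? Yes

Yes, I is an ideal of ℤ_30


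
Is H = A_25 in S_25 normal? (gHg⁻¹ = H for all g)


H = A_25 in S_25
A_25 has index 2 in S_25, and every subgroup of index 2 is normal

Yes, normal subgroup


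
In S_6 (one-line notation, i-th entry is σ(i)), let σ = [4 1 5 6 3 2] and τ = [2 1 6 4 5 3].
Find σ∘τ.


σ∘τ: apply τ first, then σ
1 →τ 2 →σ 1
2 →τ 1 →σ 4
3 →τ 6 →σ 2
4 →τ 4 →σ 6
5 →τ 5 →σ 3
6 →τ 3 →σ 5

σ∘τ = [1 4 2 6 3 5]


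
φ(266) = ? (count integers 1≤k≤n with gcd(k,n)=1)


Factor n: 266 = 2 × 7 × 19
φ(n) = n · ∏(1 - 1/p) over distinct primes p | n
φ(266) = 266 · (1 - 1/2) · (1 - 1/7) · (1 - 1/19) = 108

φ(266) = 108


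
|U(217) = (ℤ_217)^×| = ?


U(n) is the group of units mod n; |U(n)| = φ(n)
|U(217)| = φ(217) = 180

|U(217) = (ℤ_217)^×| = 180


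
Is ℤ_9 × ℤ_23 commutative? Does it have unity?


Direct product ring; commutative with unity (1,1); but (1,0)·(0,1) = (0,0) gives zero divisors, so not an integral domain
Commutative: Yes
Integral domain: No
Has unity: Yes

ℤ_9 × ℤ_23: Commutative=Yes, Unity=Yes


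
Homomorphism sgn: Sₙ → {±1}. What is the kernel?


Kernel = preimage of identity
ker(sgn) = even permutations = Aₙ

ker(sgn) = Aₙ


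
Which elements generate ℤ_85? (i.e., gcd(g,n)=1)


g generates ℤ_n iff gcd(g,n) = 1
Prime factors of 85: 5, 17
Generators are g ∈ {1,...,84} not divisible by any of these primes.
Generators: {1, 2, 3, 4, 6, 7, 8, 9, 11, 12, 13, 14, 16, 18, 19, 21, 22, 23, 24, 26, 27, 28, 29, 31, 32, 33, 36, 37, 38, 39, 41, 42, 43, 44, 46, 47, 48, 49, 52, 53, 54, 56, 57, 58, 59, 61, 62, 63, 64, 66, 67, 69, 71, 72, 73, 74, 76, 77, 78, 79, 81, 82, 83, 84}
Number of generators = φ(85) = 64

Generators of ℤ_85 = {1, 2, 3, 4, 6, 7, 8, 9, 11, 12, 13, 14, 16, 18, 19, 21, 22, 23, 24, 26, 27, 28, 29, 31, 32, 33, 36, 37, 38, 39, 41, 42, 43, 44, 46, 47, 48, 49, 52, 53, 54, 56, 57, 58, 59, 61, 62, 63, 64, 66, 67, 69, 71, 72, 73, 74, 76, 77, 78, 79, 81, 82, 83, 84}


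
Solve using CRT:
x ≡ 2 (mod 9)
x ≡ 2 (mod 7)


m₁ = 9, m₂ = 7, gcd = 1, so CRT applies. M = m₁·m₂ = 63
Let M₁ = M/m₁ = 7, M₂ = M/m₂ = 9
Find y₁ ≡ M₁⁻¹ (mod m₁): 7⁻¹ ≡ 4 (mod 9)
Find y₂ ≡ M₂⁻¹ (mod m₂): 9⁻¹ ≡ 4 (mod 7)
x = a₁·M₁·y₁ + a₂·M₂·y₂ = 2·7·4 + 2·9·4 = 128
Reduce mod 63: x ≡ 2
Check: 2 mod 9 = 2 ✓, 2 mod 7 = 2 ✓

x ≡ 2 (mod 63)


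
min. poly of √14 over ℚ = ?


√14 satisfies x² - 14 = 0, irreducible over ℚ since 14 is squarefree

Minimal polynomial: x² - 14


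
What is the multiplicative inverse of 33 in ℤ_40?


Use the extended Euclidean algorithm to write 1 = 33·s + 40·t; then s mod 40 is the inverse.
Euclidean algorithm:
  33 = 0·40 + 33
  40 = 1·33 + 7
  33 = 4·7 + 5
  7 = 1·5 + 2
  5 = 2·2 + 1
  2 = 2·1 + 0
gcd(33,40) = 1
Back-substitution gives: 33·(17) + 40·(-14) = 1
So 33⁻¹ ≡ 17 ≡ 17 (mod 40)
Check: 33 × 17 = 561 ≡ 1 (mod 40) ✓

33⁻¹ ≡ 17 (mod 40)


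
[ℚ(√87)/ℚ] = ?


√87 has minimal polynomial x² - 87 (irreducible over ℚ since 87 is squarefree)

[ℚ(√87)/ℚ] = 2


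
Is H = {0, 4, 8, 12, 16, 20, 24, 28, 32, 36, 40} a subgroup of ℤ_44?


Subgroup test for H = {0, 4, 8, 12, 16, 20, 24, 28, 32, 36, 40} in (ℤ_44, +):
(1) 0 ∈ H? Yes
(2) Closure: for all a,b ∈ H, (a+b) mod 44 ∈ H? Yes
(3) Inverses: for all a ∈ H, -a mod 44 ∈ H? Yes

Yes, H is a subgroup of ℤ_44


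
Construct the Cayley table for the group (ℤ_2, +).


Elements: {0, 1}
Operation: addition mod 2
Entry (a, b) = (a + b) mod 2

Cayley table:
  | 0 | 1
0 | 0 | 1
1 | 1 | 0


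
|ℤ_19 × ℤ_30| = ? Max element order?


|ℤ_19 × ℤ_30| = 19 × 30 = 570
Max element order = lcm(19,30) = 570
Cyclic? Yes (gcd=1)

|ℤ_19×ℤ_30| = 570, max element order = 570


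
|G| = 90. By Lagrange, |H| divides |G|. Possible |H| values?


Lagrange's theorem: |H| divides |G|
|G| = 90
Divisors of 90: 1, 2, 3, 5, 6, 9, 10, 15, 18, 30, 45, 90

Possible subgroup orders: {1, 2, 3, 5, 6, 9, 10, 15, 18, 30, 45, 90}


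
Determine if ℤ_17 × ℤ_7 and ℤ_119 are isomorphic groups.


Comparing ℤ_17 × ℤ_7 and ℤ_119:
gcd(17,7) = 1, so ℤ_17 × ℤ_7 ≅ ℤ_119 (CRT)

Yes, ℤ_17 × ℤ_7 ≅ ℤ_119


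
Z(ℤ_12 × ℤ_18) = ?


Z(G) = {g ∈ G | gx = xg for all x ∈ G}
Direct product of abelian groups is abelian, so Z(G) = G

Z(ℤ_12 × ℤ_18) = ℤ_12 × ℤ_18


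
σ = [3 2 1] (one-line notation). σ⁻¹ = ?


To find σ⁻¹, swap domain and range:
σ(1) = 3 → σ⁻¹(3) = 1
σ(2) = 2 → σ⁻¹(2) = 2
σ(3) = 1 → σ⁻¹(1) = 3

σ⁻¹ = [3 2 1]


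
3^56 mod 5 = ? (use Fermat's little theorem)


Fermat's little theorem: if p is prime and gcd(a,p)=1, then a^(p-1) ≡ 1 (mod p)
p = 5 is prime, gcd(3,5) = 1
Reduce exponent: 56 mod 4 = 0
So 3^56 ≡ 3^0 (mod 5)
3^0 = 1

3^56 ≡ 1 (mod 5)


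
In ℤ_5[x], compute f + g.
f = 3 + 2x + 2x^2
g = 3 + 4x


Add coefficients mod 5:
x^0: 3 + 3 = 1 (mod 5)
x^1: 2 + 4 = 1 (mod 5)
x^2: 2 + 0 = 2 (mod 5)
Result: 1 + x + 2x^2

f + g = 1 + x + 2x^2


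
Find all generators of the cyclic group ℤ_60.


g generates ℤ_n iff gcd(g,n) = 1
Prime factors of 60: 2, 3, 5
Generators are g ∈ {1,...,59} not divisible by any of these primes.
Generators: {1, 7, 11, 13, 17, 19, 23, 29, 31, 37, 41, 43, 47, 49, 53, 59}
Number of generators = φ(60) = 16

Generators of ℤ_60 = {1, 7, 11, 13, 17, 19, 23, 29, 31, 37, 41, 43, 47, 49, 53, 59}


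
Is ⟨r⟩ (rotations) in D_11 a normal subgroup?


H = ⟨r⟩ (rotations) in D_11
The rotation subgroup ⟨r⟩ has index 2 in D_11, so it is normal

Yes, normal subgroup


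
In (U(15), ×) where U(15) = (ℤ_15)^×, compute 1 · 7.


Operation: multiplication mod 15
1 · 7 = (a × b) mod 15 with a = 1, b = 7

1 · 7 = 7


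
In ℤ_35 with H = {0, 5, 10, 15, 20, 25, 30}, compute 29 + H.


29 + H = {29 + h (mod 35) : h ∈ H}
29+0=29, 29+5=34, 29+10=4, 29+15=9, 29+20=14, 29+25=19, 29+30=24
29 + H = {4, 9, 14, 19, 24, 29, 34} = 4 + H

29 + H = {4, 9, 14, 19, 24, 29, 34}


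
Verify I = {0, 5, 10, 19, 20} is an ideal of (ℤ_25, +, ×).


Check ideal conditions for I = {0, 5, 10, 19, 20} in ℤ_25:
(1) I is an additive subgroup? No
(2) For r ∈ ℤ_25 and a ∈ I: r·a ∈ I? No  [counterexample: r=2, a=19, r·a mod 25 = 13 ∉ I]

No, I is not an ideal of ℤ_25


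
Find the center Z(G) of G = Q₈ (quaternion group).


Z(G) = {g ∈ G | gx = xg for all x ∈ G}
In Q₈ = {±1, ±i, ±j, ±k}, only ±1 commute with every element

Z(Q₈ (quaternion group)) = {1, -1}


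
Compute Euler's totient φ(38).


Factor n: 38 = 2 × 19
φ(n) = n · ∏(1 - 1/p) over distinct primes p | n
φ(38) = 38 · (1 - 1/2) · (1 - 1/19) = 18

φ(38) = 18


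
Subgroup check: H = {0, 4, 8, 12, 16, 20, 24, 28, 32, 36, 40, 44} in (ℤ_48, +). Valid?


Subgroup test for H = {0, 4, 8, 12, 16, 20, 24, 28, 32, 36, 40, 44} in (ℤ_48, +):
(1) 0 ∈ H? Yes
(2) Closure: for all a,b ∈ H, (a+b) mod 48 ∈ H? Yes
(3) Inverses: for all a ∈ H, -a mod 48 ∈ H? Yes

Yes, H is a subgroup of ℤ_48


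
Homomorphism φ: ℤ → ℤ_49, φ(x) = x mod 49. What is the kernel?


Kernel = preimage of identity
ker(φ) = {x ∈ ℤ : x ≡ 0 (mod 49)} = 49ℤ = {0, ±49, ±98, ...}

ker(φ) = 49ℤ


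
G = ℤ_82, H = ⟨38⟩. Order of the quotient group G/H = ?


|⟨38⟩| = n / gcd(38, 82) = 82 / 2 = 41
H is normal (ℤ_82 is abelian).
|G/H| = |G| / |H| = 82 / 41 = 2

|G/H| = 2


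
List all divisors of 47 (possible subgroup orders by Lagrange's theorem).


Lagrange's theorem: |H| divides |G|
|G| = 47
Divisors of 47: 1, 47

Possible subgroup orders: {1, 47}


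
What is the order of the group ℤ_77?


ℤ_n has n elements.

|ℤ_77| = 77
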